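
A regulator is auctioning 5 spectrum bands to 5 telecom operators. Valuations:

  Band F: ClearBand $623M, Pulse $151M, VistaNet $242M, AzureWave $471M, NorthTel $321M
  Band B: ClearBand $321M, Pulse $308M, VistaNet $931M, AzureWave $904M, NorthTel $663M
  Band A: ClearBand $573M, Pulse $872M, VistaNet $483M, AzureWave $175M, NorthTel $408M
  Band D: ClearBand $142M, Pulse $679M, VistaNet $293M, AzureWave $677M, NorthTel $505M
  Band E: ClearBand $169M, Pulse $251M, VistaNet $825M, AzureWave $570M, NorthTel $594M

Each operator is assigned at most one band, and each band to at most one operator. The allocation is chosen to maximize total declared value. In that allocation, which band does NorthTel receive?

NorthTel receives Band D.

Optimal: ClearBand→Band F ($623M), Pulse→Band A ($872M), VistaNet→Band E ($825M), AzureWave→Band B ($904M), NorthTel→Band D ($505M) — total 623+872+825+904+505 = $3729M.
Max-entry greedy (repeatedly take the single best remaining cell) gives $3697M, worse by 32.
Next-best assignment: ClearBand→Band F, Pulse→Band A, VistaNet→Band B, AzureWave→Band D, NorthTel→Band E = $3697M.
No other one-to-one assignment exceeds $3729M.
NorthTel's own top band is Band B ($663M), but forcing NorthTel→Band B and reassigning the rest optimally gives only $3660M — worse by 69.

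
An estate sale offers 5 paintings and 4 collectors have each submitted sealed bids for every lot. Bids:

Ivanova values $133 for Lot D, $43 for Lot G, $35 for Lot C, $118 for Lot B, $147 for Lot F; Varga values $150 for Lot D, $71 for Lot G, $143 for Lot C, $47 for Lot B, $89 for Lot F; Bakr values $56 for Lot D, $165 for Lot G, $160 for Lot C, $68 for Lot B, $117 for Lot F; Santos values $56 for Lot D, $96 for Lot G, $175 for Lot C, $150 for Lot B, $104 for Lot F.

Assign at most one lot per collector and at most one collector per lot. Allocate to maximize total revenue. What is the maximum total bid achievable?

Optimal: Ivanova→Lot F ($147), Varga→Lot D ($150), Bakr→Lot G ($165), Santos→Lot C ($175) — total 147+150+165+175 = $637.
Column-greedy (each lot in turn goes to its best remaining collector) gives $608, worse by 29.
Swapping Varga↔Ivanova (Varga→Lot F $89, Ivanova→Lot D $133) loses 75.
Checked against all permutations: $637 is optimal.

Maximum total: $637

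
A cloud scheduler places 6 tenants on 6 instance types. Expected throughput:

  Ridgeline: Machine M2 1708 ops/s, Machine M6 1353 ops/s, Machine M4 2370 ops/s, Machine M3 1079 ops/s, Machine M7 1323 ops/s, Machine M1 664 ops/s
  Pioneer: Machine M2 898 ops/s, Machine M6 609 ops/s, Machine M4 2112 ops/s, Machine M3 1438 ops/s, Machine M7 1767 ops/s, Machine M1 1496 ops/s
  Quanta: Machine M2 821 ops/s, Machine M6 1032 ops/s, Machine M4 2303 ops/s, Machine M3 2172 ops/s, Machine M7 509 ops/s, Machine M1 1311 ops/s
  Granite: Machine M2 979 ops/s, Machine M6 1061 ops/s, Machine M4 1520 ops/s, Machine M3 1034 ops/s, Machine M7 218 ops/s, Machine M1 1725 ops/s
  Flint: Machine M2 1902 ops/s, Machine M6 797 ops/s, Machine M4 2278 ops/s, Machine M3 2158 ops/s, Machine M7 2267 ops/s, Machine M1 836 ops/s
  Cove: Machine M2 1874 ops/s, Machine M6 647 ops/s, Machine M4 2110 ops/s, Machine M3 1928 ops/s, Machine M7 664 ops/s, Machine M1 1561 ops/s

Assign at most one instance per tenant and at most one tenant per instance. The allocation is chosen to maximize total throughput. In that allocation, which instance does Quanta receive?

Quanta receives Machine M3.

Treat this as an assignment problem: match each tenant to one instance.
Optimal: Ridgeline→Machine M6 (1353 ops/s), Pioneer→Machine M4 (2112 ops/s), Quanta→Machine M3 (2172 ops/s), Granite→Machine M1 (1725 ops/s), Flint→Machine M7 (2267 ops/s), Cove→Machine M2 (1874 ops/s) — total 1353+2112+2172+1725+2267+1874 = 11503 ops/s.
Row-greedy (each tenant in turn takes its best remaining instance) gives 10583 ops/s, worse by 920.
Next-best assignment: Ridgeline→Machine M4, Pioneer→Machine M1, Quanta→Machine M3, Granite→Machine M6, Flint→Machine M7, Cove→Machine M2 = 11240 ops/s.
No other one-to-one assignment exceeds 11503 ops/s.
Quanta's own top instance is Machine M4 (2303 ops/s), but forcing Quanta→Machine M4 and reassigning the rest optimally gives only 11180 ops/s — worse by 323.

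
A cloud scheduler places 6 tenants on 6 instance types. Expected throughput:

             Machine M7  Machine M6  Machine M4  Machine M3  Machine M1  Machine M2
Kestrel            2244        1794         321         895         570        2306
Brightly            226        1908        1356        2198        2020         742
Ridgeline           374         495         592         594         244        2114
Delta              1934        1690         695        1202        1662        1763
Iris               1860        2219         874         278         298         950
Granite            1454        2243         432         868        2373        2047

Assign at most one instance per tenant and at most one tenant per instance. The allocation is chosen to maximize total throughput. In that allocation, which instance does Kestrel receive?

Optimal: Kestrel→Machine M7 (2244 ops/s), Brightly→Machine M3 (2198 ops/s), Ridgeline→Machine M2 (2114 ops/s), Delta→Machine M4 (695 ops/s), Iris→Machine M6 (2219 ops/s), Granite→Machine M1 (2373 ops/s) — total 2244+2198+2114+695+2219+2373 = 11843 ops/s.
Max-entry greedy (repeatedly take the single best remaining cell) gives 11622 ops/s, worse by 221.
Swapping Brightly↔Kestrel (Brightly→Machine M7 226 ops/s, Kestrel→Machine M3 895 ops/s) loses 3321.
No other one-to-one assignment exceeds 11843 ops/s.
Kestrel's own top instance is Machine M2 (2306 ops/s), but forcing Kestrel→Machine M2 and reassigning the rest optimally gives only 11622 ops/s — worse by 221.

Kestrel receives Machine M7.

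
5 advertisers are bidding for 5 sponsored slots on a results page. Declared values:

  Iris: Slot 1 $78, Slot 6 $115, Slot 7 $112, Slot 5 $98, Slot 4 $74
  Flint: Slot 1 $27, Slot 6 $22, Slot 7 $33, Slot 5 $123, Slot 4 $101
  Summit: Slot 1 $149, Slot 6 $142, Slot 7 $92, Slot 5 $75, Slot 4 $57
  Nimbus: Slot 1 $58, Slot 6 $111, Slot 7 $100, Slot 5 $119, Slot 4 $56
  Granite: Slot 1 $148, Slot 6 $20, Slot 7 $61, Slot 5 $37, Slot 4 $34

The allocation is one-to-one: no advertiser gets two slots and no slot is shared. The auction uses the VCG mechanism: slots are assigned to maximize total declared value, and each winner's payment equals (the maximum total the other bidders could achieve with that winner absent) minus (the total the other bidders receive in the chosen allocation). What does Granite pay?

Granite pays $21.

Efficient allocation: Iris→Slot 7 ($112), Flint→Slot 4 ($101), Summit→Slot 6 ($142), Nimbus→Slot 5 ($119), Granite→Slot 1 ($148); total welfare W = $622.
Granite receives Slot 1 at value $148, so the others get W − 148 = $474.
Without Granite: best allocation of the remaining 4 bidders over all 5 slots is Iris→Slot 7 ($112), Flint→Slot 5 ($123), Summit→Slot 1 ($149), Nimbus→Slot 6 ($111), total $495.
VCG payment = (others' best without Granite) − (others' welfare with Granite) = 495 − 474 = $21.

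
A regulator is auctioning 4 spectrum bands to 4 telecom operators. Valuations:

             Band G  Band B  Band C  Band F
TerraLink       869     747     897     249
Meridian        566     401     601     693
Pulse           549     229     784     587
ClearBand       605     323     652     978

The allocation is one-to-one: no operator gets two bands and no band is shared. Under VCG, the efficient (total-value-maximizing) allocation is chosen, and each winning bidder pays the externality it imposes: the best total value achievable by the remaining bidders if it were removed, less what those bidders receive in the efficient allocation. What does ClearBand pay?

ClearBand pays $249M.

Efficient allocation: TerraLink→Band B ($747M), Meridian→Band G ($566M), Pulse→Band C ($784M), ClearBand→Band F ($978M); total welfare W = $3075M.
ClearBand receives Band F at value $978M, so the others get W − 978 = $2097M.
Without ClearBand: best allocation of the remaining 3 bidders over all 4 bands is TerraLink→Band G ($869M), Meridian→Band F ($693M), Pulse→Band C ($784M), total $2346M.
VCG payment = (others' best without ClearBand) − (others' welfare with ClearBand) = 2346 − 2097 = $249M.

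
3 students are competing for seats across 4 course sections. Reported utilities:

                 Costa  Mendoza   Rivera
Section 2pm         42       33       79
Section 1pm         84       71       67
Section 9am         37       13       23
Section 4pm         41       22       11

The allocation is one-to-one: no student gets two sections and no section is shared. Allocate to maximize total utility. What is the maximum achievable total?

Optimal: Costa→Section 4pm (41 points), Mendoza→Section 1pm (71 points), Rivera→Section 2pm (79 points) — total 41+71+79 = 191 points.
Row-greedy (each student in turn takes its best remaining section) gives 140 points, worse by 51.

Maximum total: 191 points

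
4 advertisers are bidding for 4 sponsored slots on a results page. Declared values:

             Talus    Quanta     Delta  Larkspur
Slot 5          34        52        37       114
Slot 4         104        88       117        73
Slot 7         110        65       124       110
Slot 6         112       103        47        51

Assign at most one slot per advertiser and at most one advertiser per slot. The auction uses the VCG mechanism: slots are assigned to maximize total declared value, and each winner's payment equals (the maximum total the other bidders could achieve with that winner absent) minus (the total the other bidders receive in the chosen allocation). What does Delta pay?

Efficient allocation: Talus→Slot 4 ($104), Quanta→Slot 6 ($103), Delta→Slot 7 ($124), Larkspur→Slot 5 ($114); total welfare W = $445.
Delta receives Slot 7 at value $124, so the others get W − 124 = $321.
Without Delta: best allocation of the remaining 3 bidders over all 4 slots is Talus→Slot 7 ($110), Quanta→Slot 6 ($103), Larkspur→Slot 5 ($114), total $327.
VCG payment = (others' best without Delta) − (others' welfare with Delta) = 327 − 321 = $6.

Delta pays $6.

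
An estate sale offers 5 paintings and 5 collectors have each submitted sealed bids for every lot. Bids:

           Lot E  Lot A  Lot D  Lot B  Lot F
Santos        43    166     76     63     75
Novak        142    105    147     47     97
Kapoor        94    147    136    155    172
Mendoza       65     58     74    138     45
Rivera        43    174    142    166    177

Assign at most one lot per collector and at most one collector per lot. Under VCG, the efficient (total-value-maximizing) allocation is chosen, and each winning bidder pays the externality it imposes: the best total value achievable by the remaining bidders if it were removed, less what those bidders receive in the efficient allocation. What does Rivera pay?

Rivera pays $5.

Efficient allocation: Santos→Lot A ($166), Novak→Lot E ($142), Kapoor→Lot F ($172), Mendoza→Lot B ($138), Rivera→Lot D ($142); total welfare W = $760.
Rivera receives Lot D at value $142, so the others get W − 142 = $618.
Without Rivera: best allocation of the remaining 4 bidders over all 5 lots is Santos→Lot A ($166), Novak→Lot D ($147), Kapoor→Lot F ($172), Mendoza→Lot B ($138), total $623.
VCG payment = (others' best without Rivera) − (others' welfare with Rivera) = 623 − 618 = $5.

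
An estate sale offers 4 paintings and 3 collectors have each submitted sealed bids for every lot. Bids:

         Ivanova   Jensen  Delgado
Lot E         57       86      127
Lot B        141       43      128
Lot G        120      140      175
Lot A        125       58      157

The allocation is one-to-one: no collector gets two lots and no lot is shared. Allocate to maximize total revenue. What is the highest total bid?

Max total: $438

Treat this as an assignment problem: match each collector to one lot.
Optimal: Ivanova→Lot B ($141), Jensen→Lot G ($140), Delgado→Lot A ($157) — total 141+140+157 = $438.
Column-greedy (each lot in turn goes to its best remaining collector) gives $408, worse by 30.
Swapping Ivanova↔Jensen (Ivanova→Lot G $120, Jensen→Lot B $43) loses 118.
Every other assignment is strictly worse.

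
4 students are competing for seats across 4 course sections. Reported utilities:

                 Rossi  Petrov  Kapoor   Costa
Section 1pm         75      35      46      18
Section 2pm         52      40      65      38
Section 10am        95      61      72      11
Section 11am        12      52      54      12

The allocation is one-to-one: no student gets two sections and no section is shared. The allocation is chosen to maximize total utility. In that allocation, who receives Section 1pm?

Rossi receives Section 1pm.

Optimal: Rossi→Section 1pm (75 points), Petrov→Section 11am (52 points), Kapoor→Section 10am (72 points), Costa→Section 2pm (38 points) — total 75+52+72+38 = 237 points.
Column-greedy (each section in turn goes to its best remaining student) gives 213 points, worse by 24.
Every other assignment is strictly worse.
Rossi's own top section is Section 10am (95 points), but forcing Rossi→Section 10am and reassigning the rest optimally gives only 231 points — worse by 6.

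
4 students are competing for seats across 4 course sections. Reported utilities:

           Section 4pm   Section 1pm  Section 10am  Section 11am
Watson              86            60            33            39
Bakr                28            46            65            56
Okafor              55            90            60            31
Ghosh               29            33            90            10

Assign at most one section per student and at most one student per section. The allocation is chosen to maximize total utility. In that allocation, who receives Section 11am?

Bakr receives Section 11am.

Optimal: Watson→Section 4pm (86 points), Bakr→Section 11am (56 points), Okafor→Section 1pm (90 points), Ghosh→Section 10am (90 points) — total 86+56+90+90 = 322 points.
Row-greedy (each student in turn takes its best remaining section) gives 251 points, worse by 71.
Bakr's own top section is Section 10am (65 points), but forcing Bakr→Section 10am and reassigning the rest optimally gives only 251 points — worse by 71.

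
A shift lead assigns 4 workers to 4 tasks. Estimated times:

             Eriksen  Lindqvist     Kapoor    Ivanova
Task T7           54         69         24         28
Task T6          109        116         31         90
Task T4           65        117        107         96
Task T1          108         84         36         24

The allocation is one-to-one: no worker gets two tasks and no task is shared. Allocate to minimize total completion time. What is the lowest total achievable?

Optimal: Eriksen→Task T4 (65 min), Lindqvist→Task T7 (69 min), Kapoor→Task T6 (31 min), Ivanova→Task T1 (24 min) — total 65+69+31+24 = 189 min.
Row-greedy (each worker in turn takes its cheapest remaining task) gives 265 min, worse by 76.
Next-best assignment: Eriksen→Task T4, Lindqvist→Task T1, Kapoor→Task T6, Ivanova→Task T7 = 208 min.
No other one-to-one assignment undercuts 189 min.

Min total: 189 min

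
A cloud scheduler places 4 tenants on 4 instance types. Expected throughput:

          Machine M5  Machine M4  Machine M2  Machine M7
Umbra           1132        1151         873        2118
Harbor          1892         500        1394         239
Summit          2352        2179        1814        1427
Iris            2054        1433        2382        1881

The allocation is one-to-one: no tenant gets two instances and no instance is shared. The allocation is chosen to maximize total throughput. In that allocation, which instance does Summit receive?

This is a one-to-one assignment (maximum-weight bipartite matching).
Optimal: Umbra→Machine M7 (2118 ops/s), Harbor→Machine M5 (1892 ops/s), Summit→Machine M4 (2179 ops/s), Iris→Machine M2 (2382 ops/s) — total 2118+1892+2179+2382 = 8571 ops/s.
Column-greedy (each instance in turn goes to its best remaining tenant) gives 7297 ops/s, worse by 1274.
Next-best assignment: Umbra→Machine M7, Harbor→Machine M2, Summit→Machine M4, Iris→Machine M5 = 7745 ops/s.
Checked against all permutations: 8571 ops/s is optimal.
Summit's own top instance is Machine M5 (2352 ops/s), but forcing Summit→Machine M5 and reassigning the rest optimally gives only 7352 ops/s — worse by 1219.

Summit receives Machine M4.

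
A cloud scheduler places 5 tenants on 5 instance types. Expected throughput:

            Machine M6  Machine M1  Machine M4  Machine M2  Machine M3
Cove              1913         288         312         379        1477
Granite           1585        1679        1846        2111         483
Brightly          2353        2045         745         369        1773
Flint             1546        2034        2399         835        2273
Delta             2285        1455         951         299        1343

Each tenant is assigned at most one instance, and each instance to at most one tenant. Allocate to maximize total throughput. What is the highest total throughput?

Optimal: Cove→Machine M3 (1477 ops/s), Granite→Machine M2 (2111 ops/s), Brightly→Machine M1 (2045 ops/s), Flint→Machine M4 (2399 ops/s), Delta→Machine M6 (2285 ops/s) — total 1477+2111+2045+2399+2285 = 10317 ops/s.
Swapping Flint↔Granite (Flint→Machine M2 835 ops/s, Granite→Machine M4 1846 ops/s) loses 1829.
Checked against all permutations: 10317 ops/s is optimal.

Maximum total: 10317 ops/s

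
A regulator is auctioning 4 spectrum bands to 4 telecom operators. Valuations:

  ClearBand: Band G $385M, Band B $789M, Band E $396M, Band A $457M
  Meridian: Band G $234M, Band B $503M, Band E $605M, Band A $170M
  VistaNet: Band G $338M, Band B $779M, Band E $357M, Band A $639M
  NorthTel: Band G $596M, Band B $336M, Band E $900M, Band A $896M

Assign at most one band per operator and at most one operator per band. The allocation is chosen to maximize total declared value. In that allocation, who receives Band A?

NorthTel receives Band A.

Optimal: ClearBand→Band G ($385M), Meridian→Band E ($605M), VistaNet→Band B ($779M), NorthTel→Band A ($896M) — total 385+605+779+896 = $2665M.
Max-entry greedy (repeatedly take the single best remaining cell) gives $2562M, worse by 103.
Next-best assignment: ClearBand→Band B, Meridian→Band E, VistaNet→Band A, NorthTel→Band G = $2629M.
Swapping VistaNet↔NorthTel (VistaNet→Band A $639M, NorthTel→Band B $336M) loses 700.
NorthTel's own top band is Band E ($900M), but forcing NorthTel→Band E and reassigning the rest optimally gives only $2562M — worse by 103.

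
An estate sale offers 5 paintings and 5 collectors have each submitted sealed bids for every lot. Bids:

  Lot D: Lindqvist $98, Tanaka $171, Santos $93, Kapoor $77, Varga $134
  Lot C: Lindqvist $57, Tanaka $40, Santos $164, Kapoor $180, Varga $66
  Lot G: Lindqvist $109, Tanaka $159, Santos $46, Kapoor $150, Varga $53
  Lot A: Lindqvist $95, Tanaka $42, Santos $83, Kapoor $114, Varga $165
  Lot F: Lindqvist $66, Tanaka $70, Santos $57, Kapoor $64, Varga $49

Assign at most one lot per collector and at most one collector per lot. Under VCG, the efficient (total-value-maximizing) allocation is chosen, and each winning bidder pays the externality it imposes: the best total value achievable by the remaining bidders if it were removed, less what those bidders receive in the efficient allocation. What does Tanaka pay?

Tanaka pays $32.

Efficient allocation: Lindqvist→Lot F ($66), Tanaka→Lot D ($171), Santos→Lot C ($164), Kapoor→Lot G ($150), Varga→Lot A ($165); total welfare W = $716.
Tanaka receives Lot D at value $171, so the others get W − 171 = $545.
Without Tanaka: best allocation of the remaining 4 bidders over all 5 lots is Lindqvist→Lot D ($98), Santos→Lot C ($164), Kapoor→Lot G ($150), Varga→Lot A ($165), total $577.
VCG payment = (others' best without Tanaka) − (others' welfare with Tanaka) = 577 − 545 = $32.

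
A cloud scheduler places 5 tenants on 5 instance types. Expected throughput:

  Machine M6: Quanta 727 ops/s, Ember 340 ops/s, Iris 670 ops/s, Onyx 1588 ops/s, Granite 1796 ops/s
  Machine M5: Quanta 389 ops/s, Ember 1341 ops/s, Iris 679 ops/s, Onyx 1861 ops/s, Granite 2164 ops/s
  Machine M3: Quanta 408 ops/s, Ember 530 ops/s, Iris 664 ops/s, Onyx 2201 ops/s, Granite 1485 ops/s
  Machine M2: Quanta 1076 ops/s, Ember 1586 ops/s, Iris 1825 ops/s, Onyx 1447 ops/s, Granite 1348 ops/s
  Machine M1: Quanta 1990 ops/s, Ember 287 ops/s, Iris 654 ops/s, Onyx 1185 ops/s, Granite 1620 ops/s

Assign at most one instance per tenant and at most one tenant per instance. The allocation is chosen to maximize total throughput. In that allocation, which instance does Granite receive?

Granite receives Machine M6.

Optimal: Quanta→Machine M1 (1990 ops/s), Ember→Machine M5 (1341 ops/s), Iris→Machine M2 (1825 ops/s), Onyx→Machine M3 (2201 ops/s), Granite→Machine M6 (1796 ops/s) — total 1990+1341+1825+2201+1796 = 9153 ops/s.
Row-greedy (each tenant in turn takes its best remaining instance) gives 8252 ops/s, worse by 901.
Next-best assignment: Quanta→Machine M1, Ember→Machine M2, Iris→Machine M6, Onyx→Machine M3, Granite→Machine M5 = 8611 ops/s.
Swapping Ember↔Onyx (Ember→Machine M3 530 ops/s, Onyx→Machine M5 1861 ops/s) loses 1151.
Granite's own top instance is Machine M5 (2164 ops/s), but forcing Granite→Machine M5 and reassigning the rest optimally gives only 8611 ops/s — worse by 542.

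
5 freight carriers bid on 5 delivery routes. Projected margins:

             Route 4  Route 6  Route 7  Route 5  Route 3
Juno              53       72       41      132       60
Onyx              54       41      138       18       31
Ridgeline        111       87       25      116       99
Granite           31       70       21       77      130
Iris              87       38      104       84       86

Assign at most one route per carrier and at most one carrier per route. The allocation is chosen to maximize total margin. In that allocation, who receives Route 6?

Ridgeline receives Route 6.

Treat this as an assignment problem: match each carrier to one route.
Optimal: Juno→Route 5 ($132k), Onyx→Route 7 ($138k), Ridgeline→Route 6 ($87k), Granite→Route 3 ($130k), Iris→Route 4 ($87k) — total 132+138+87+130+87 = $574k.
Row-greedy (each carrier in turn takes its best remaining route) gives $549k, worse by 25.
Next-best assignment: Juno→Route 5, Onyx→Route 7, Ridgeline→Route 4, Granite→Route 3, Iris→Route 6 = $549k.
Swapping Ridgeline↔Juno (Ridgeline→Route 5 $116k, Juno→Route 6 $72k) loses 31.
Ridgeline's own top route is Route 5 ($116k), but forcing Ridgeline→Route 5 and reassigning the rest optimally gives only $543k — worse by 31.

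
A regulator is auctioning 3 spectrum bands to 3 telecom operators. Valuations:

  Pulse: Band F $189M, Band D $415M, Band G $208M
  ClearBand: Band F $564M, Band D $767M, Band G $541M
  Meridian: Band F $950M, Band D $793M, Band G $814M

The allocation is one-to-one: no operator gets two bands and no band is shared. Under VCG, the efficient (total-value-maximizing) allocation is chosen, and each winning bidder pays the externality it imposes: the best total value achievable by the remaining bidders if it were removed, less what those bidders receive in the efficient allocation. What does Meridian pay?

Efficient allocation: Pulse→Band G ($208M), ClearBand→Band D ($767M), Meridian→Band F ($950M); total welfare W = $1925M.
Meridian receives Band F at value $950M, so the others get W − 950 = $975M.
Without Meridian: best allocation of the remaining 2 bidders over all 3 bands is Pulse→Band D ($415M), ClearBand→Band F ($564M), total $979M.
VCG payment = (others' best without Meridian) − (others' welfare with Meridian) = 979 − 975 = $4M.

Meridian pays $4M.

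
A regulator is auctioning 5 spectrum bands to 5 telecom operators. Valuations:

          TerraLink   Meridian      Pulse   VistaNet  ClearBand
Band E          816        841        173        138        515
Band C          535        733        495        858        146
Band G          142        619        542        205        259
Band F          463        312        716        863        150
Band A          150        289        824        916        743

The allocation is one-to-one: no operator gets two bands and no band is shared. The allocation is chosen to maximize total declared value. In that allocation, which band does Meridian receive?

Meridian receives Band G.

Optimal: TerraLink→Band E ($816M), Meridian→Band G ($619M), Pulse→Band F ($716M), VistaNet→Band C ($858M), ClearBand→Band A ($743M) — total 816+619+716+858+743 = $3752M.
Max-entry greedy (repeatedly take the single best remaining cell) gives $3267M, worse by 485.
Next-best assignment: TerraLink→Band E, Meridian→Band C, Pulse→Band G, VistaNet→Band F, ClearBand→Band A = $3697M.
Meridian's own top band is Band E ($841M), but forcing Meridian→Band E and reassigning the rest optimally gives only $3524M — worse by 228.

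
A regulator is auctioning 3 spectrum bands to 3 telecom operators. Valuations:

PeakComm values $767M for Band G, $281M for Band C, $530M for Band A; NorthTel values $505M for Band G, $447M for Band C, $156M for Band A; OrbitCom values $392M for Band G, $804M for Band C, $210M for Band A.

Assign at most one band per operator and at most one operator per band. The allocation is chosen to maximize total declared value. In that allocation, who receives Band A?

PeakComm receives Band A.

Optimal: PeakComm→Band A ($530M), NorthTel→Band G ($505M), OrbitCom→Band C ($804M) — total 530+505+804 = $1839M.
Row-greedy (each operator in turn takes its best remaining band) gives $1424M, worse by 415.
Next-best assignment: PeakComm→Band G, NorthTel→Band A, OrbitCom→Band C = $1727M.
Swapping NorthTel↔PeakComm (NorthTel→Band A $156M, PeakComm→Band G $767M) loses 112.
No other one-to-one assignment exceeds $1839M.
PeakComm's own top band is Band G ($767M), but forcing PeakComm→Band G and reassigning the rest optimally gives only $1727M — worse by 112.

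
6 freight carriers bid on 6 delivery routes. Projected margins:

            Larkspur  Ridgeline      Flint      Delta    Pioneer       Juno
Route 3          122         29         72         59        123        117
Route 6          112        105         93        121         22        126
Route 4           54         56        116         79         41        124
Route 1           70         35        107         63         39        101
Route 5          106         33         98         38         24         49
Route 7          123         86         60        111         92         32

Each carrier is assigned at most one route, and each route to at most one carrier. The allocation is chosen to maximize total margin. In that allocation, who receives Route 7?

Delta receives Route 7.

This is a one-to-one assignment (maximum-weight bipartite matching).
Optimal: Larkspur→Route 5 ($106k), Ridgeline→Route 6 ($105k), Flint→Route 1 ($107k), Delta→Route 7 ($111k), Pioneer→Route 3 ($123k), Juno→Route 4 ($124k) — total 106+105+107+111+123+124 = $676k.
Column-greedy (each route in turn goes to its best remaining carrier) gives $559k, worse by 117.
Delta's own top route is Route 6 ($121k), but forcing Delta→Route 6 and reassigning the rest optimally gives only $667k — worse by 9.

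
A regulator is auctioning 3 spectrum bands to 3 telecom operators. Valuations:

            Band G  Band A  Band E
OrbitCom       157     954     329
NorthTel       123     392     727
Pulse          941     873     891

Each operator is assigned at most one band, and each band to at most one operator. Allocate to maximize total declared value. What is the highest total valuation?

Max total: $2622M

Optimal: OrbitCom→Band A ($954M), NorthTel→Band E ($727M), Pulse→Band G ($941M) — total 954+727+941 = $2622M.
Next-best assignment: OrbitCom→Band A, NorthTel→Band G, Pulse→Band E = $1968M.
Every other assignment is strictly worse.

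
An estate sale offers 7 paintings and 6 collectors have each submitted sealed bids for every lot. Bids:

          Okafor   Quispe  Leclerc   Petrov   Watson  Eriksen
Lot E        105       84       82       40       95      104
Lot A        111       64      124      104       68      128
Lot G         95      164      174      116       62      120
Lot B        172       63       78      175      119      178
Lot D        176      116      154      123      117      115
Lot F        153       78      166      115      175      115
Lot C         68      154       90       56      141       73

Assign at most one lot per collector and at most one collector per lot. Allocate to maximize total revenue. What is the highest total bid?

Optimal: Okafor→Lot D ($176), Quispe→Lot C ($154), Leclerc→Lot G ($174), Petrov→Lot B ($175), Watson→Lot F ($175), Eriksen→Lot A ($128) — total 176+154+174+175+175+128 = $982.
Column-greedy (each lot in turn goes to its best remaining collector) gives $777, worse by 205.
Next-best assignment: Okafor→Lot D, Quispe→Lot C, Leclerc→Lot G, Petrov→Lot A, Watson→Lot F, Eriksen→Lot B = $961.
Swapping Eriksen↔Okafor (Eriksen→Lot D $115, Okafor→Lot A $111) loses 78.
No other one-to-one assignment exceeds $982.

Max total: $982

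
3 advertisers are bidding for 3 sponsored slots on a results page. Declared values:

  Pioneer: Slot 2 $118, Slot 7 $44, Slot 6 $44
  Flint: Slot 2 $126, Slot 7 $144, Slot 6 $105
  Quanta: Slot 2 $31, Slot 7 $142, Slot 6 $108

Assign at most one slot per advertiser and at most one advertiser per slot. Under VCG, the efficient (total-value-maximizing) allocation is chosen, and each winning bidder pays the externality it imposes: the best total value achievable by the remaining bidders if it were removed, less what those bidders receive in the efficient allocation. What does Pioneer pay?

Pioneer pays $16.

Efficient allocation: Pioneer→Slot 2 ($118), Flint→Slot 7 ($144), Quanta→Slot 6 ($108); total welfare W = $370.
Pioneer receives Slot 2 at value $118, so the others get W − 118 = $252.
Without Pioneer: best allocation of the remaining 2 bidders over all 3 slots is Flint→Slot 2 ($126), Quanta→Slot 7 ($142), total $268.
VCG payment = (others' best without Pioneer) − (others' welfare with Pioneer) = 268 − 252 = $16.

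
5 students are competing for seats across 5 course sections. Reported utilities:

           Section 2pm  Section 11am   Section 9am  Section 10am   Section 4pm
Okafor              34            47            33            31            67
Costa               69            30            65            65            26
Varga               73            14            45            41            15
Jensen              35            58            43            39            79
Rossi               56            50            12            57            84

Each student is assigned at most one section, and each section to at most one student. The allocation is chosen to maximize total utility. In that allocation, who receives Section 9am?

Treat this as an assignment problem: match each student to one section.
Optimal: Okafor→Section 11am (47 points), Costa→Section 9am (65 points), Varga→Section 2pm (73 points), Jensen→Section 4pm (79 points), Rossi→Section 10am (57 points) — total 47+65+73+79+57 = 321 points.
Row-greedy (each student in turn takes its best remaining section) gives 296 points, worse by 25.
No other one-to-one assignment exceeds 321 points.
Costa's own top section is Section 2pm (69 points), but forcing Costa→Section 2pm and reassigning the rest optimally gives only 297 points — worse by 24.

Costa receives Section 9am.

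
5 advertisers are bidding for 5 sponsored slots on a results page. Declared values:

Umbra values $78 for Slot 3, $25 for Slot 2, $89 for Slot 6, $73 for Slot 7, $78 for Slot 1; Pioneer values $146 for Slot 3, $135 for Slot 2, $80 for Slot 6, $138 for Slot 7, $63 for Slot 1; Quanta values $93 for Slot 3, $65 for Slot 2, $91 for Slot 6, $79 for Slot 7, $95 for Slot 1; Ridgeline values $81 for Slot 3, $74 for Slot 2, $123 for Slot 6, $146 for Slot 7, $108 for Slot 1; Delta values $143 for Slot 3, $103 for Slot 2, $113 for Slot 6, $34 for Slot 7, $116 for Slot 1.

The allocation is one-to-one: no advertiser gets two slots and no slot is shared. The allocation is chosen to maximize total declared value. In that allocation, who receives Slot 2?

Optimal: Umbra→Slot 6 ($89), Pioneer→Slot 2 ($135), Quanta→Slot 1 ($95), Ridgeline→Slot 7 ($146), Delta→Slot 3 ($143) — total 89+135+95+146+143 = $608.
Row-greedy (each advertiser in turn takes its best remaining slot) gives $579, worse by 29.
Pioneer's own top slot is Slot 3 ($146), but forcing Pioneer→Slot 3 and reassigning the rest optimally gives only $579 — worse by 29.

Pioneer receives Slot 2.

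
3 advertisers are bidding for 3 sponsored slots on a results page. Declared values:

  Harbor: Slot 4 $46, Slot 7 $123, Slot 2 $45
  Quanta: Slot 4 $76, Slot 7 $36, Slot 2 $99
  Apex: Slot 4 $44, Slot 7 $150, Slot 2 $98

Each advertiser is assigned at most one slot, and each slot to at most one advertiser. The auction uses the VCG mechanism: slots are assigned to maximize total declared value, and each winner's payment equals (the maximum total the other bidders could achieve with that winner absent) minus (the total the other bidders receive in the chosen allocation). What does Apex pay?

Efficient allocation: Harbor→Slot 7 ($123), Quanta→Slot 4 ($76), Apex→Slot 2 ($98); total welfare W = $297.
Apex receives Slot 2 at value $98, so the others get W − 98 = $199.
Without Apex: best allocation of the remaining 2 bidders over all 3 slots is Harbor→Slot 7 ($123), Quanta→Slot 2 ($99), total $222.
VCG payment = (others' best without Apex) − (others' welfare with Apex) = 222 − 199 = $23.

Apex pays $23.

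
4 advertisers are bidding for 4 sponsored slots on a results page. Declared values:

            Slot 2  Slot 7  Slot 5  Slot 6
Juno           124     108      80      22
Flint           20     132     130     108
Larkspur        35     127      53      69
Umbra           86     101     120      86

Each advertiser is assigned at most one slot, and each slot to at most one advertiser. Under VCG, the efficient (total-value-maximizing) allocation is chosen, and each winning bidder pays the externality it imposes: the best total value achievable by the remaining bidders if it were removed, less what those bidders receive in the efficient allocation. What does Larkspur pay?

Efficient allocation: Juno→Slot 2 ($124), Flint→Slot 6 ($108), Larkspur→Slot 7 ($127), Umbra→Slot 5 ($120); total welfare W = $479.
Larkspur receives Slot 7 at value $127, so the others get W − 127 = $352.
Without Larkspur: best allocation of the remaining 3 bidders over all 4 slots is Juno→Slot 2 ($124), Flint→Slot 7 ($132), Umbra→Slot 5 ($120), total $376.
VCG payment = (others' best without Larkspur) − (others' welfare with Larkspur) = 376 − 352 = $24.

Larkspur pays $24.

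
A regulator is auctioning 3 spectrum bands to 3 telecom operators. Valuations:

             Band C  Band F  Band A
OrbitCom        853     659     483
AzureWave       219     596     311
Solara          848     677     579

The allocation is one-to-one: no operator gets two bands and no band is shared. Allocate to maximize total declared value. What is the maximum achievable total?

Max total: $2028M

This is a one-to-one assignment (maximum-weight bipartite matching).
Optimal: OrbitCom→Band C ($853M), AzureWave→Band F ($596M), Solara→Band A ($579M) — total 853+596+579 = $2028M.
Max-entry greedy (repeatedly take the single best remaining cell) gives $1841M, worse by 187.
Next-best assignment: OrbitCom→Band A, AzureWave→Band F, Solara→Band C = $1927M.
No other one-to-one assignment exceeds $2028M.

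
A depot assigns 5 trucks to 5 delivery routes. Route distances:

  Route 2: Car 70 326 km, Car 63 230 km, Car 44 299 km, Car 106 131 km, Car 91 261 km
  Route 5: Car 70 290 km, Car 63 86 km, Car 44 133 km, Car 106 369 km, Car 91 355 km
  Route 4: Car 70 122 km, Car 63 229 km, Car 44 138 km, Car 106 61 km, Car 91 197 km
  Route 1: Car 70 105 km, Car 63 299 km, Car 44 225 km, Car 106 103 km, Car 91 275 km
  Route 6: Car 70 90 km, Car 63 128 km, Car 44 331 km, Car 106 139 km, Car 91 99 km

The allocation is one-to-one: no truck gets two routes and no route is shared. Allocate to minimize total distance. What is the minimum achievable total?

Min total: 559 km

This is a one-to-one assignment (minimum-cost bipartite matching).
Optimal: Car 70→Route 1 (105 km), Car 63→Route 5 (86 km), Car 44→Route 4 (138 km), Car 106→Route 2 (131 km), Car 91→Route 6 (99 km) — total 105+86+138+131+99 = 559 km.
Column-greedy (each route in turn goes to its cheapest remaining truck) gives 663 km, worse by 104.
No other one-to-one assignment undercuts 559 km.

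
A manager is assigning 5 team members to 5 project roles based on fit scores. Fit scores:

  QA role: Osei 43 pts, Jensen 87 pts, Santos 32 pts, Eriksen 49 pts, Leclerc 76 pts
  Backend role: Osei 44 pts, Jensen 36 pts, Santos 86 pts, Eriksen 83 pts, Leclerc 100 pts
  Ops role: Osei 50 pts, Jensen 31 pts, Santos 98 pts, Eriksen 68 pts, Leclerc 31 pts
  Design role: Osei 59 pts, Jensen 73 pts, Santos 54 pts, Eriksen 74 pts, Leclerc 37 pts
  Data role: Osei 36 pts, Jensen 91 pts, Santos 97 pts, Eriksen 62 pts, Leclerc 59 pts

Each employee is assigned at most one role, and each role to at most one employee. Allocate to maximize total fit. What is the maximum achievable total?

This is the linear assignment problem.
Optimal: Osei→Design role (59 pts), Jensen→QA role (87 pts), Santos→Data role (97 pts), Eriksen→Ops role (68 pts), Leclerc→Backend role (100 pts) — total 59+87+97+68+100 = 411 pts.
Max-entry greedy (repeatedly take the single best remaining cell) gives 406 pts, worse by 5.
Next-best assignment: Osei→Ops role, Jensen→QA role, Santos→Data role, Eriksen→Design role, Leclerc→Backend role = 408 pts.

Maximum total: 411 pts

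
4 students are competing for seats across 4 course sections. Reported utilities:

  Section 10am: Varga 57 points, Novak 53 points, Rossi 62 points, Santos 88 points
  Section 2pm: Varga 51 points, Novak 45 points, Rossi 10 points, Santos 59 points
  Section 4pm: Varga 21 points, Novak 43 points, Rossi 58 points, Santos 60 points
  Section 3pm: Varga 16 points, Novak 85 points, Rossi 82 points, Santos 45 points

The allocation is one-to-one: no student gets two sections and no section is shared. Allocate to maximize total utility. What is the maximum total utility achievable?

Max total: 282 points

Optimal: Varga→Section 2pm (51 points), Novak→Section 3pm (85 points), Rossi→Section 4pm (58 points), Santos→Section 10am (88 points) — total 51+85+58+88 = 282 points.
Row-greedy (each student in turn takes its best remaining section) gives 259 points, worse by 23.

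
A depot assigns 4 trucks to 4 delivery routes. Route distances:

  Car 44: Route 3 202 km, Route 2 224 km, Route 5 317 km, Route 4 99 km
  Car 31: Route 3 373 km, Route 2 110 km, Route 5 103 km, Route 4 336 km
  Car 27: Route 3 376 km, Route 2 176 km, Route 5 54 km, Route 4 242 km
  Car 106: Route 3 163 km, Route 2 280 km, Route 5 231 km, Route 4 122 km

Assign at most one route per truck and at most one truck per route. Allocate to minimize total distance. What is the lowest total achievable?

This is the linear assignment problem.
Optimal: Car 44→Route 4 (99 km), Car 31→Route 2 (110 km), Car 27→Route 5 (54 km), Car 106→Route 3 (163 km) — total 99+110+54+163 = 426 km.

Minimum total: 426 km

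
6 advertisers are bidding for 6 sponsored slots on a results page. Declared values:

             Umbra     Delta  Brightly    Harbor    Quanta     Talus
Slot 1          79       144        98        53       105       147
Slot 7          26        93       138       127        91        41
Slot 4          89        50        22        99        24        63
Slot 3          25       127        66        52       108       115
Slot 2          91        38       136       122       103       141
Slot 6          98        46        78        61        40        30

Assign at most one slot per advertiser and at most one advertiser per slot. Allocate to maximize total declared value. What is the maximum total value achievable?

Optimal: Umbra→Slot 6 ($98), Delta→Slot 1 ($144), Brightly→Slot 7 ($138), Harbor→Slot 4 ($99), Quanta→Slot 3 ($108), Talus→Slot 2 ($141) — total 98+144+138+99+108+141 = $728.
Max-entry greedy (repeatedly take the single best remaining cell) gives $656, worse by 72.
Next-best assignment: Umbra→Slot 6, Delta→Slot 3, Brightly→Slot 7, Harbor→Slot 4, Quanta→Slot 2, Talus→Slot 1 = $712.
Swapping Brightly↔Umbra (Brightly→Slot 6 $78, Umbra→Slot 7 $26) loses 132.
Every other assignment is strictly worse.

Maximum total: $728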